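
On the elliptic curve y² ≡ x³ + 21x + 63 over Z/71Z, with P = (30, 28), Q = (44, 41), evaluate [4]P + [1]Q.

(21, 31)

First 4P:
Repeated addition: build up to 4P.
2P: tangent at (30, 28): λ = (3·30² + 21)/(2·28) ≡ 23/56. 56⁻¹ ≡ 52 (mod 71), so λ ≡ 23·52 ≡ 60.
  x = λ² - 30 - 30 = 3600 - 60 ≡ 61; y = λ·(30 - 61) - 28 ≡ 29. → (61, 29)
3P: (61, 29) + (30, 28). λ = (28 - 29)/(30 - 61) ≡ 70/40 mod 71. 40⁻¹ ≡ 16 (mod 71), so λ ≡ 55.
  x = λ² - 61 - 30 = 3025 - 91 ≡ 23; y = λ·(61 - 23) - 29 ≡ 2. → (23, 2)
4P: (23, 2) + (30, 28). λ = (28 - 2)/(30 - 23) ≡ 26/7 mod 71. 7⁻¹ ≡ 61 (mod 71), so λ ≡ 24.
  x = λ² - 23 - 30 = 576 - 53 ≡ 26; y = λ·(23 - 26) - 2 ≡ 68. → (26, 68)
4P = (26, 68).
Finally 4P + Q:
(26, 68) + (44, 41). λ = (41 - 68)/(44 - 26) ≡ 44/18 mod 71. 18⁻¹ ≡ 4 (mod 71), so λ ≡ 34.
  x = λ² - 26 - 44 = 1156 - 70 ≡ 21; y = λ·(26 - 21) - 68 ≡ 31. → (21, 31)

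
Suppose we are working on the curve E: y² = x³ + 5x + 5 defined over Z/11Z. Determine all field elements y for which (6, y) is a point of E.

3, 8

x³ + 5x + 5 = 251 ≡ 9 (mod 11).
Square roots of 9 mod 11: 3 and 8 (since 3² = 9 ≡ 9).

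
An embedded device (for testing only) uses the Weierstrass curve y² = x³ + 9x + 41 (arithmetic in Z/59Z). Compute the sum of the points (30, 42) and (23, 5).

(52, 44)

(30, 42) + (23, 5). λ = (5 - 42)/(23 - 30) ≡ 22/52 mod 59. 52⁻¹ ≡ 42 (mod 59), so λ ≡ 39.
  x = λ² - 30 - 23 = 1521 - 53 ≡ 52; y = λ·(30 - 52) - 42 ≡ 44. → (52, 44)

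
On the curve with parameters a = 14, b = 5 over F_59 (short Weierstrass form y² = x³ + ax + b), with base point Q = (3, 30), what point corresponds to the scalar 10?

(58, 7)

Double-and-add on 10 = (1010)₂. Start with Q = (3, 30) for the leading 1-bit.
double: tangent at (3, 30): λ = (3·3² + 14)/(2·30) ≡ 41/1. 1⁻¹ ≡ 1 (mod 59) since 1·1 = 1 ≡ 1, so λ ≡ 41·1 ≡ 41.
  x = λ² - 3 - 3 = 1681 - 6 ≡ 23; y = λ·(3 - 23) - 30 ≡ 35. → (23, 35)
double: tangent at (23, 35): λ = (3·23² + 14)/(2·35) ≡ 8/11. 11⁻¹ ≡ 43 (mod 59) since 11·43 = 473 ≡ 1, so λ ≡ 8·43 ≡ 49.
  x = λ² - 23 - 23 = 2401 - 46 ≡ 54; y = λ·(23 - 54) - 35 ≡ 39. → (54, 39)
add Q: (54, 39) + (3, 30). λ = (30 - 39)/(3 - 54) ≡ 50/8 mod 59. 8⁻¹ ≡ 37 (mod 59), so λ ≡ 21.
  x = λ² - 54 - 3 = 441 - 57 ≡ 30; y = λ·(54 - 30) - 39 ≡ 52. → (30, 52)
double: tangent at (30, 52): λ = (3·30² + 14)/(2·52) ≡ 0/45. 45⁻¹ ≡ 21 (mod 59) since 45·21 = 945 ≡ 1, so λ ≡ 0·21 ≡ 0.
  x = λ² - 30 - 30 = 0 - 60 ≡ 58; y = λ·(30 - 58) - 52 ≡ 7. → (58, 7)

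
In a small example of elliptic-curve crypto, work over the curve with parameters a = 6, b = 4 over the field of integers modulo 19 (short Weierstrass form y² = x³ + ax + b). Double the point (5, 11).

tangent at (5, 11): λ = (3·5² + 6)/(2·11) ≡ 5/3. 3⁻¹ ≡ 13 (mod 19) since 3·13 = 39 ≡ 1, so λ ≡ 5·13 ≡ 8.
  x = λ² - 5 - 5 = 64 - 10 ≡ 16; y = λ·(5 - 16) - 11 ≡ 15. → (16, 15)

(16, 15)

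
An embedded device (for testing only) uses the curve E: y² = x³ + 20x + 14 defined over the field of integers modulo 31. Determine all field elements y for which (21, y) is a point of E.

x³ + 20x + 14 = 9695 ≡ 23 (mod 31).
23 is a non-residue mod 31; no y exists.

none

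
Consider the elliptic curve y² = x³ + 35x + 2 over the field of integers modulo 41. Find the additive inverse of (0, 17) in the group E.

(0, 24)

-(0, 17) = (0, -17 mod 41) = (0, 24).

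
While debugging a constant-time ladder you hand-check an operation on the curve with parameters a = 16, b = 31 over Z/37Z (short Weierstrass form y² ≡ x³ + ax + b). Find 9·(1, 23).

Write P = (1, 23).
Repeated addition: build up to 9P.
2P: tangent at (1, 23): λ = (3·1² + 16)/(2·23) ≡ 19/9. 9⁻¹ ≡ 33 (mod 37), so λ ≡ 19·33 ≡ 35.
  x = λ² - 1 - 1 = 1225 - 2 ≡ 2; y = λ·(1 - 2) - 23 ≡ 16. → (2, 16)
3P: (2, 16) + (1, 23). λ = (23 - 16)/(1 - 2) ≡ 7/36 mod 37. 36⁻¹ ≡ 36 (mod 37), so λ ≡ 30.
  x = λ² - 2 - 1 = 900 - 3 ≡ 9; y = λ·(2 - 9) - 16 ≡ 33. → (9, 33)
4P: (9, 33) + (1, 23). λ = (23 - 33)/(1 - 9) ≡ 27/29 mod 37. 29⁻¹ ≡ 23 (mod 37), so λ ≡ 29.
  x = λ² - 9 - 1 = 841 - 10 ≡ 17; y = λ·(9 - 17) - 33 ≡ 31. → (17, 31)
5P: (17, 31) + (1, 23). λ = (23 - 31)/(1 - 17) ≡ 29/21 mod 37. 21⁻¹ ≡ 30 (mod 37), so λ ≡ 19.
  x = λ² - 17 - 1 = 361 - 18 ≡ 10; y = λ·(17 - 10) - 31 ≡ 28. → (10, 28)
6P: (10, 28) + (1, 23). λ = (23 - 28)/(1 - 10) ≡ 32/28 mod 37. 28⁻¹ ≡ 4 (mod 37), so λ ≡ 17.
  x = λ² - 10 - 1 = 289 - 11 ≡ 19; y = λ·(10 - 19) - 28 ≡ 4. → (19, 4)
7P: (19, 4) + (1, 23). λ = (23 - 4)/(1 - 19) ≡ 19/19 mod 37. 19⁻¹ ≡ 2 (mod 37), so λ ≡ 1.
  x = λ² - 19 - 1 = 1 - 20 ≡ 18; y = λ·(19 - 18) - 4 ≡ 34. → (18, 34)
8P: (18, 34) + (1, 23). λ = (23 - 34)/(1 - 18) ≡ 26/20 mod 37. 20⁻¹ ≡ 13 (mod 37) since 20·13 = 260 ≡ 1, so λ ≡ 5.
  x = λ² - 18 - 1 = 25 - 19 ≡ 6; y = λ·(18 - 6) - 34 ≡ 26. → (6, 26)
9P: (6, 26) + (1, 23). λ = (23 - 26)/(1 - 6) ≡ 34/32 mod 37. 32⁻¹ ≡ 22 (mod 37), so λ ≡ 8.
  x = λ² - 6 - 1 = 64 - 7 ≡ 20; y = λ·(6 - 20) - 26 ≡ 10. → (20, 10)

(20, 10)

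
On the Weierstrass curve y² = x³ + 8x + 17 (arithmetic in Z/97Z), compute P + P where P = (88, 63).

tangent at (88, 63): λ = (3·88² + 8)/(2·63) ≡ 57/29. 29⁻¹ ≡ 87 (mod 97) since 29·87 = 2523 ≡ 1, so λ ≡ 57·87 ≡ 12.
  x = λ² - 88 - 88 = 144 - 176 ≡ 65; y = λ·(88 - 65) - 63 ≡ 19. → (65, 19)

(65, 19)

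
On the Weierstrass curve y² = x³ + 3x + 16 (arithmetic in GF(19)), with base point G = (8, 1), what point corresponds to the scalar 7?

Repeated addition: build up to 7G.
2G: tangent at (8, 1): λ = (3·8² + 3)/(2·1) ≡ 5/2. 2⁻¹ ≡ 10 (mod 19), so λ ≡ 5·10 ≡ 12.
  x = λ² - 8 - 8 = 144 - 16 ≡ 14; y = λ·(8 - 14) - 1 ≡ 3. → (14, 3)
3G: (14, 3) + (8, 1). λ = (1 - 3)/(8 - 14) ≡ 17/13 mod 19. 13⁻¹ ≡ 3 (mod 19), so λ ≡ 13.
  x = λ² - 14 - 8 = 169 - 22 ≡ 14; y = λ·(14 - 14) - 3 ≡ 16. → (14, 16)
4G: (14, 16) + (8, 1). λ = (1 - 16)/(8 - 14) ≡ 4/13 mod 19. 13⁻¹ ≡ 3 (mod 19) since 13·3 = 39 ≡ 1, so λ ≡ 12.
  x = λ² - 14 - 8 = 144 - 22 ≡ 8; y = λ·(14 - 8) - 16 ≡ 18. → (8, 18)
5G: (8, 18) + (8, 1): same x and y₁ ≡ -y₂, so the sum is O.
6G: O + (8, 1) = (8, 1) (identity).
7G: tangent at (8, 1): λ = (3·8² + 3)/(2·1) ≡ 5/2. 2⁻¹ ≡ 10 (mod 19), so λ ≡ 5·10 ≡ 12.
  x = λ² - 8 - 8 = 144 - 16 ≡ 14; y = λ·(8 - 14) - 1 ≡ 3. → (14, 3)

(14, 3)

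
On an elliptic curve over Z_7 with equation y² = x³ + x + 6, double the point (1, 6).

tangent at (1, 6): λ = (3·1² + 1)/(2·6) ≡ 4/5. 5⁻¹ ≡ 3 (mod 7), so λ ≡ 4·3 ≡ 5.
  x = λ² - 1 - 1 = 25 - 2 ≡ 2; y = λ·(1 - 2) - 6 ≡ 3. → (2, 3)

(2, 3)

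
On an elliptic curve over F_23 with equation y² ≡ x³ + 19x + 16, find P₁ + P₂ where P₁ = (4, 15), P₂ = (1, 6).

(4, 15) + (1, 6). λ = (6 - 15)/(1 - 4) ≡ 14/20 mod 23. 20⁻¹ ≡ 15 (mod 23), so λ ≡ 3.
  x = λ² - 4 - 1 = 9 - 5 ≡ 4; y = λ·(4 - 4) - 15 ≡ 8. → (4, 8)

(4, 8)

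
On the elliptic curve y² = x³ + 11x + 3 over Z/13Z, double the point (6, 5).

tangent at (6, 5): λ = (3·6² + 11)/(2·5) ≡ 2/10. 10⁻¹ ≡ 4 (mod 13), so λ ≡ 2·4 ≡ 8.
  x = λ² - 6 - 6 = 64 - 12 ≡ 0; y = λ·(6 - 0) - 5 ≡ 4. → (0, 4)

(0, 4)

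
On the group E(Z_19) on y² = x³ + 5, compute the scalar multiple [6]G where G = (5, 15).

Double-and-add on 6 = (110)₂. Start with G = (5, 15) for the leading 1-bit.
double: tangent at (5, 15): λ = (3·5² + 0)/(2·15) ≡ 18/11. 11⁻¹ ≡ 7 (mod 19), so λ ≡ 18·7 ≡ 12.
  x = λ² - 5 - 5 = 144 - 10 ≡ 1; y = λ·(5 - 1) - 15 ≡ 14. → (1, 14)
add G: (1, 14) + (5, 15). λ = (15 - 14)/(5 - 1) ≡ 1/4 mod 19. 4⁻¹ ≡ 5 (mod 19), so λ ≡ 5.
  x = λ² - 1 - 5 = 25 - 6 ≡ 0; y = λ·(1 - 0) - 14 ≡ 10. → (0, 10)
double: tangent at (0, 10): λ = (3·0² + 0)/(2·10) ≡ 0/1. 1⁻¹ ≡ 1 (mod 19), so λ ≡ 0·1 ≡ 0.
  x = λ² - 0 - 0 = 0 - 0 ≡ 0; y = λ·(0 - 0) - 10 ≡ 9. → (0, 9)

(0, 9)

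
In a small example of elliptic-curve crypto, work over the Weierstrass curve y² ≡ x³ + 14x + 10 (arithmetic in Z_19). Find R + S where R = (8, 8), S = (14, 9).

(6, 5)

(8, 8) + (14, 9). λ = (9 - 8)/(14 - 8) ≡ 1/6 mod 19. 6⁻¹ ≡ 16 (mod 19) since 6·16 = 96 ≡ 1, so λ ≡ 16.
  x = λ² - 8 - 14 = 256 - 22 ≡ 6; y = λ·(8 - 6) - 8 ≡ 5. → (6, 5)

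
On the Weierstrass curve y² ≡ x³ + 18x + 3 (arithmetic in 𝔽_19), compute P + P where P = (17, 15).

(5, 16)

tangent at (17, 15): λ = (3·17² + 18)/(2·15) ≡ 11/11. 11⁻¹ ≡ 7 (mod 19), so λ ≡ 11·7 ≡ 1.
  x = λ² - 17 - 17 = 1 - 34 ≡ 5; y = λ·(17 - 5) - 15 ≡ 16. → (5, 16)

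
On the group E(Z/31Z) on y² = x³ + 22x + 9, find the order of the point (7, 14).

2P: tangent at (7, 14): λ = (3·7² + 22)/(2·14) ≡ 14/28. 28⁻¹ ≡ 10 (mod 31) since 28·10 = 280 ≡ 1, so λ ≡ 14·10 ≡ 16.
  x = λ² - 7 - 7 = 256 - 14 ≡ 25; y = λ·(7 - 25) - 14 ≡ 8. → (25, 8)
3P: (25, 8) + (7, 14). λ = (14 - 8)/(7 - 25) ≡ 6/13 mod 31. 13⁻¹ ≡ 12 (mod 31) since 13·12 = 156 ≡ 1, so λ ≡ 10.
  x = λ² - 25 - 7 = 100 - 32 ≡ 6; y = λ·(25 - 6) - 8 ≡ 27. → (6, 27)
4P: (6, 27) + (7, 14). λ = (14 - 27)/(7 - 6) ≡ 18/1 mod 31. 1⁻¹ ≡ 1 (mod 31) since 1·1 = 1 ≡ 1, so λ ≡ 18.
  x = λ² - 6 - 7 = 324 - 13 ≡ 1; y = λ·(6 - 1) - 27 ≡ 1. → (1, 1)
5P: (1, 1) + (7, 14). λ = (14 - 1)/(7 - 1) ≡ 13/6 mod 31. 6⁻¹ ≡ 26 (mod 31) since 6·26 = 156 ≡ 1, so λ ≡ 28.
  x = λ² - 1 - 7 = 784 - 8 ≡ 1; y = λ·(1 - 1) - 1 ≡ 30. → (1, 30)
6P: (1, 30) + (7, 14). λ = (14 - 30)/(7 - 1) ≡ 15/6 mod 31. 6⁻¹ ≡ 26 (mod 31) since 6·26 = 156 ≡ 1, so λ ≡ 18.
  x = λ² - 1 - 7 = 324 - 8 ≡ 6; y = λ·(1 - 6) - 30 ≡ 4. → (6, 4)
7P: (6, 4) + (7, 14). λ = (14 - 4)/(7 - 6) ≡ 10/1 mod 31. 1⁻¹ ≡ 1 (mod 31), so λ ≡ 10.
  x = λ² - 6 - 7 = 100 - 13 ≡ 25; y = λ·(6 - 25) - 4 ≡ 23. → (25, 23)
8P: (25, 23) + (7, 14). λ = (14 - 23)/(7 - 25) ≡ 22/13 mod 31. 13⁻¹ ≡ 12 (mod 31), so λ ≡ 16.
  x = λ² - 25 - 7 = 256 - 32 ≡ 7; y = λ·(25 - 7) - 23 ≡ 17. → (7, 17)
9P: (7, 17) + (7, 14): same x and y₁ ≡ -y₂, so the sum is ∞.
9P = ∞, so the order is 9.

9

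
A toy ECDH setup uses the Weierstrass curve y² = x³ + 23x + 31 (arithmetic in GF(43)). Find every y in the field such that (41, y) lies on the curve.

none

x³ + 23x + 31 = 69895 ≡ 20 (mod 43).
20 is a non-residue mod 43; no y exists.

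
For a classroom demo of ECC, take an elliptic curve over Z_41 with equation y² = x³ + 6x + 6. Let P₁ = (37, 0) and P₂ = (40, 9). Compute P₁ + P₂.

(14, 28)

(37, 0) + (40, 9). λ = (9 - 0)/(40 - 37) ≡ 9/3 mod 41. 3⁻¹ ≡ 14 (mod 41), so λ ≡ 3.
  x = λ² - 37 - 40 = 9 - 77 ≡ 14; y = λ·(37 - 14) - 0 ≡ 28. → (14, 28)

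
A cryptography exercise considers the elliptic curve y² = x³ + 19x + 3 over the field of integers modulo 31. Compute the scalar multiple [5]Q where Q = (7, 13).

Double-and-add on 5 = (101)₂. Start with Q = (7, 13) for the leading 1-bit.
double: tangent at (7, 13): λ = (3·7² + 19)/(2·13) ≡ 11/26. 26⁻¹ ≡ 6 (mod 31) since 26·6 = 156 ≡ 1, so λ ≡ 11·6 ≡ 4.
  x = λ² - 7 - 7 = 16 - 14 ≡ 2; y = λ·(7 - 2) - 13 ≡ 7. → (2, 7)
double: tangent at (2, 7): λ = (3·2² + 19)/(2·7) ≡ 0/14. 14⁻¹ ≡ 20 (mod 31), so λ ≡ 0·20 ≡ 0.
  x = λ² - 2 - 2 = 0 - 4 ≡ 27; y = λ·(2 - 27) - 7 ≡ 24. → (27, 24)
add Q: (27, 24) + (7, 13). λ = (13 - 24)/(7 - 27) ≡ 20/11 mod 31. 11⁻¹ ≡ 17 (mod 31), so λ ≡ 30.
  x = λ² - 27 - 7 = 900 - 34 ≡ 29; y = λ·(27 - 29) - 24 ≡ 9. → (29, 9)

(29, 9)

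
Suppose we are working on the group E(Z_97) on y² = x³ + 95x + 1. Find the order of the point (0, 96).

2P: tangent at (0, 96): λ = (3·0² + 95)/(2·96) ≡ 95/95. 95⁻¹ ≡ 48 (mod 97) since 95·48 = 4560 ≡ 1, so λ ≡ 95·48 ≡ 1.
  x = λ² - 0 - 0 = 1 - 0 ≡ 1; y = λ·(0 - 1) - 96 ≡ 0. → (1, 0)
3P: (1, 0) + (0, 96). λ = (96 - 0)/(0 - 1) ≡ 96/96 mod 97. 96⁻¹ ≡ 96 (mod 97) since 96·96 = 9216 ≡ 1, so λ ≡ 1.
  x = λ² - 1 - 0 = 1 - 1 ≡ 0; y = λ·(1 - 0) - 0 ≡ 1. → (0, 1)
4P: (0, 1) + (0, 96): same x and y₁ ≡ -y₂, so the sum is 𝒪.
4P = 𝒪, so the order is 4.

4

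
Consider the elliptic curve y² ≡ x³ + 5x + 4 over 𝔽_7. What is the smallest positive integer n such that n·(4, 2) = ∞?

10

2P: tangent at (4, 2): λ = (3·4² + 5)/(2·2) ≡ 4/4. 4⁻¹ ≡ 2 (mod 7), so λ ≡ 4·2 ≡ 1.
  x = λ² - 4 - 4 = 1 - 8 ≡ 0; y = λ·(4 - 0) - 2 ≡ 2. → (0, 2)
3P: (0, 2) + (4, 2). λ = (2 - 2)/(4 - 0) ≡ 0/4 mod 7. 4⁻¹ ≡ 2 (mod 7), so λ ≡ 0.
  x = λ² - 0 - 4 = 0 - 4 ≡ 3; y = λ·(0 - 3) - 2 ≡ 5. → (3, 5)
4P: (3, 5) + (4, 2). λ = (2 - 5)/(4 - 3) ≡ 4/1 mod 7. 1⁻¹ ≡ 1 (mod 7), so λ ≡ 4.
  x = λ² - 3 - 4 = 16 - 7 ≡ 2; y = λ·(3 - 2) - 5 ≡ 6. → (2, 6)
5P: (2, 6) + (4, 2). λ = (2 - 6)/(4 - 2) ≡ 3/2 mod 7. 2⁻¹ ≡ 4 (mod 7) since 2·4 = 8 ≡ 1, so λ ≡ 5.
  x = λ² - 2 - 4 = 25 - 6 ≡ 5; y = λ·(2 - 5) - 6 ≡ 0. → (5, 0)
6P: (5, 0) + (4, 2). λ = (2 - 0)/(4 - 5) ≡ 2/6 mod 7. 6⁻¹ ≡ 6 (mod 7), so λ ≡ 5.
  x = λ² - 5 - 4 = 25 - 9 ≡ 2; y = λ·(5 - 2) - 0 ≡ 1. → (2, 1)
7P: (2, 1) + (4, 2). λ = (2 - 1)/(4 - 2) ≡ 1/2 mod 7. 2⁻¹ ≡ 4 (mod 7), so λ ≡ 4.
  x = λ² - 2 - 4 = 16 - 6 ≡ 3; y = λ·(2 - 3) - 1 ≡ 2. → (3, 2)
8P: (3, 2) + (4, 2). λ = (2 - 2)/(4 - 3) ≡ 0/1 mod 7. 1⁻¹ ≡ 1 (mod 7), so λ ≡ 0.
  x = λ² - 3 - 4 = 0 - 7 ≡ 0; y = λ·(3 - 0) - 2 ≡ 5. → (0, 5)
9P: (0, 5) + (4, 2). λ = (2 - 5)/(4 - 0) ≡ 4/4 mod 7. 4⁻¹ ≡ 2 (mod 7), so λ ≡ 1.
  x = λ² - 0 - 4 = 1 - 4 ≡ 4; y = λ·(0 - 4) - 5 ≡ 5. → (4, 5)
10P: (4, 5) + (4, 2): same x and y₁ ≡ -y₂, so the sum is ∞.
10P = ∞, so the order is 10.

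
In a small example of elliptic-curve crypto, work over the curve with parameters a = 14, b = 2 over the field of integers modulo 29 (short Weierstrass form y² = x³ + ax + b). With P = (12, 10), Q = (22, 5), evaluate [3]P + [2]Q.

First 3P:
Repeated addition: build up to 3P.
2P: tangent at (12, 10): λ = (3·12² + 14)/(2·10) ≡ 11/20. 20⁻¹ ≡ 16 (mod 29) since 20·16 = 320 ≡ 1, so λ ≡ 11·16 ≡ 2.
  x = λ² - 12 - 12 = 4 - 24 ≡ 9; y = λ·(12 - 9) - 10 ≡ 25. → (9, 25)
3P: (9, 25) + (12, 10). λ = (10 - 25)/(12 - 9) ≡ 14/3 mod 29. 3⁻¹ ≡ 10 (mod 29) since 3·10 = 30 ≡ 1, so λ ≡ 24.
  x = λ² - 9 - 12 = 576 - 21 ≡ 4; y = λ·(9 - 4) - 25 ≡ 8. → (4, 8)
3P = (4, 8).
Next 2Q:
Repeated addition: build up to 2Q.
2Q: tangent at (22, 5): λ = (3·22² + 14)/(2·5) ≡ 16/10. 10⁻¹ ≡ 3 (mod 29), so λ ≡ 16·3 ≡ 19.
  x = λ² - 22 - 22 = 361 - 44 ≡ 27; y = λ·(22 - 27) - 5 ≡ 16. → (27, 16)
2Q = (27, 16).
Finally 3P + 2Q:
(4, 8) + (27, 16). λ = (16 - 8)/(27 - 4) ≡ 8/23 mod 29. 23⁻¹ ≡ 24 (mod 29) since 23·24 = 552 ≡ 1, so λ ≡ 18.
  x = λ² - 4 - 27 = 324 - 31 ≡ 3; y = λ·(4 - 3) - 8 ≡ 10. → (3, 10)

(3, 10)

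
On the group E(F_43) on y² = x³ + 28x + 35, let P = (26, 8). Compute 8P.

Repeated addition: build up to 8P.
2P: tangent at (26, 8): λ = (3·26² + 28)/(2·8) ≡ 35/16. 16⁻¹ ≡ 35 (mod 43) since 16·35 = 560 ≡ 1, so λ ≡ 35·35 ≡ 21.
  x = λ² - 26 - 26 = 441 - 52 ≡ 2; y = λ·(26 - 2) - 8 ≡ 23. → (2, 23)
3P: (2, 23) + (26, 8). λ = (8 - 23)/(26 - 2) ≡ 28/24 mod 43. 24⁻¹ ≡ 9 (mod 43) since 24·9 = 216 ≡ 1, so λ ≡ 37.
  x = λ² - 2 - 26 = 1369 - 28 ≡ 8; y = λ·(2 - 8) - 23 ≡ 13. → (8, 13)
4P: (8, 13) + (26, 8). λ = (8 - 13)/(26 - 8) ≡ 38/18 mod 43. 18⁻¹ ≡ 12 (mod 43), so λ ≡ 26.
  x = λ² - 8 - 26 = 676 - 34 ≡ 40; y = λ·(8 - 40) - 13 ≡ 15. → (40, 15)
5P: (40, 15) + (26, 8). λ = (8 - 15)/(26 - 40) ≡ 36/29 mod 43. 29⁻¹ ≡ 3 (mod 43), so λ ≡ 22.
  x = λ² - 40 - 26 = 484 - 66 ≡ 31; y = λ·(40 - 31) - 15 ≡ 11. → (31, 11)
6P: (31, 11) + (26, 8). λ = (8 - 11)/(26 - 31) ≡ 40/38 mod 43. 38⁻¹ ≡ 17 (mod 43) since 38·17 = 646 ≡ 1, so λ ≡ 35.
  x = λ² - 31 - 26 = 1225 - 57 ≡ 7; y = λ·(31 - 7) - 11 ≡ 12. → (7, 12)
7P: (7, 12) + (26, 8). λ = (8 - 12)/(26 - 7) ≡ 39/19 mod 43. 19⁻¹ ≡ 34 (mod 43), so λ ≡ 36.
  x = λ² - 7 - 26 = 1296 - 33 ≡ 16; y = λ·(7 - 16) - 12 ≡ 8. → (16, 8)
8P: (16, 8) + (26, 8). λ = (8 - 8)/(26 - 16) ≡ 0/10 mod 43. 10⁻¹ ≡ 13 (mod 43) since 10·13 = 130 ≡ 1, so λ ≡ 0.
  x = λ² - 16 - 26 = 0 - 42 ≡ 1; y = λ·(16 - 1) - 8 ≡ 35. → (1, 35)

(1, 35)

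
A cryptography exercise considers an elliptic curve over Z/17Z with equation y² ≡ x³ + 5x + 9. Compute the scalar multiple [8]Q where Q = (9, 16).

Repeated addition: build up to 8Q.
2Q: tangent at (9, 16): λ = (3·9² + 5)/(2·16) ≡ 10/15. 15⁻¹ ≡ 8 (mod 17), so λ ≡ 10·8 ≡ 12.
  x = λ² - 9 - 9 = 144 - 18 ≡ 7; y = λ·(9 - 7) - 16 ≡ 8. → (7, 8)
3Q: (7, 8) + (9, 16). λ = (16 - 8)/(9 - 7) ≡ 8/2 mod 17. 2⁻¹ ≡ 9 (mod 17) since 2·9 = 18 ≡ 1, so λ ≡ 4.
  x = λ² - 7 - 9 = 16 - 16 ≡ 0; y = λ·(7 - 0) - 8 ≡ 3. → (0, 3)
4Q: (0, 3) + (9, 16). λ = (16 - 3)/(9 - 0) ≡ 13/9 mod 17. 9⁻¹ ≡ 2 (mod 17), so λ ≡ 9.
  x = λ² - 0 - 9 = 81 - 9 ≡ 4; y = λ·(0 - 4) - 3 ≡ 12. → (4, 12)
5Q: (4, 12) + (9, 16). λ = (16 - 12)/(9 - 4) ≡ 4/5 mod 17. 5⁻¹ ≡ 7 (mod 17), so λ ≡ 11.
  x = λ² - 4 - 9 = 121 - 13 ≡ 6; y = λ·(4 - 6) - 12 ≡ 0. → (6, 0)
6Q: (6, 0) + (9, 16). λ = (16 - 0)/(9 - 6) ≡ 16/3 mod 17. 3⁻¹ ≡ 6 (mod 17), so λ ≡ 11.
  x = λ² - 6 - 9 = 121 - 15 ≡ 4; y = λ·(6 - 4) - 0 ≡ 5. → (4, 5)
7Q: (4, 5) + (9, 16). λ = (16 - 5)/(9 - 4) ≡ 11/5 mod 17. 5⁻¹ ≡ 7 (mod 17) since 5·7 = 35 ≡ 1, so λ ≡ 9.
  x = λ² - 4 - 9 = 81 - 13 ≡ 0; y = λ·(4 - 0) - 5 ≡ 14. → (0, 14)
8Q: (0, 14) + (9, 16). λ = (16 - 14)/(9 - 0) ≡ 2/9 mod 17. 9⁻¹ ≡ 2 (mod 17) since 9·2 = 18 ≡ 1, so λ ≡ 4.
  x = λ² - 0 - 9 = 16 - 9 ≡ 7; y = λ·(0 - 7) - 14 ≡ 9. → (7, 9)

(7, 9)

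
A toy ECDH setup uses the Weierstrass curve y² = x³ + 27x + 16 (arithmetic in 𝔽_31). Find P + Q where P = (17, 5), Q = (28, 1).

(17, 5) + (28, 1). λ = (1 - 5)/(28 - 17) ≡ 27/11 mod 31. 11⁻¹ ≡ 17 (mod 31) since 11·17 = 187 ≡ 1, so λ ≡ 25.
  x = λ² - 17 - 28 = 625 - 45 ≡ 22; y = λ·(17 - 22) - 5 ≡ 25. → (22, 25)

(22, 25)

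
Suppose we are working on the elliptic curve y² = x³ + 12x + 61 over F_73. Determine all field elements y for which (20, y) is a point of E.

x³ + 12x + 61 = 8301 ≡ 52 (mod 73).
52 is a non-residue mod 73; no y exists.

none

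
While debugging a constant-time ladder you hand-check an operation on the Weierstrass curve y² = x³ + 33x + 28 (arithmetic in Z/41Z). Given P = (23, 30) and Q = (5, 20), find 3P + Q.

First 3P:
Repeated addition: build up to 3P.
2P: tangent at (23, 30): λ = (3·23² + 33)/(2·30) ≡ 21/19. 19⁻¹ ≡ 13 (mod 41), so λ ≡ 21·13 ≡ 27.
  x = λ² - 23 - 23 = 729 - 46 ≡ 27; y = λ·(23 - 27) - 30 ≡ 26. → (27, 26)
3P: (27, 26) + (23, 30). λ = (30 - 26)/(23 - 27) ≡ 4/37 mod 41. 37⁻¹ ≡ 10 (mod 41), so λ ≡ 40.
  x = λ² - 27 - 23 = 1600 - 50 ≡ 33; y = λ·(27 - 33) - 26 ≡ 21. → (33, 21)
3P = (33, 21).
Finally 3P + Q:
(33, 21) + (5, 20). λ = (20 - 21)/(5 - 33) ≡ 40/13 mod 41. 13⁻¹ ≡ 19 (mod 41), so λ ≡ 22.
  x = λ² - 33 - 5 = 484 - 38 ≡ 36; y = λ·(33 - 36) - 21 ≡ 36. → (36, 36)

(36, 36)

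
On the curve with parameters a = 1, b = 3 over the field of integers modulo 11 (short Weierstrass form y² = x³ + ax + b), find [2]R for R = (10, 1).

(6, 7)

tangent at (10, 1): λ = (3·10² + 1)/(2·1) ≡ 4/2. 2⁻¹ ≡ 6 (mod 11), so λ ≡ 4·6 ≡ 2.
  x = λ² - 10 - 10 = 4 - 20 ≡ 6; y = λ·(10 - 6) - 1 ≡ 7. → (6, 7)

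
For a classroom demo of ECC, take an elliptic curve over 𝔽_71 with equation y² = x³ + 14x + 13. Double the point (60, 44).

(62, 62)

tangent at (60, 44): λ = (3·60² + 14)/(2·44) ≡ 22/17. 17⁻¹ ≡ 46 (mod 71) since 17·46 = 782 ≡ 1, so λ ≡ 22·46 ≡ 18.
  x = λ² - 60 - 60 = 324 - 120 ≡ 62; y = λ·(60 - 62) - 44 ≡ 62. → (62, 62)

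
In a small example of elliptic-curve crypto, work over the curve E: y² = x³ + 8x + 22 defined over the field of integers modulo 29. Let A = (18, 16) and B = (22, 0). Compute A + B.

(5, 19)

(18, 16) + (22, 0). λ = (0 - 16)/(22 - 18) ≡ 13/4 mod 29. 4⁻¹ ≡ 22 (mod 29), so λ ≡ 25.
  x = λ² - 18 - 22 = 625 - 40 ≡ 5; y = λ·(18 - 5) - 16 ≡ 19. → (5, 19)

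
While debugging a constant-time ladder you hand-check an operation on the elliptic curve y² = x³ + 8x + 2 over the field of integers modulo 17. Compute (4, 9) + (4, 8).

The two points share x = 4 and their y-coordinates satisfy 9 + 8 ≡ 0 (mod 17), so they are inverses. Their sum is O.

O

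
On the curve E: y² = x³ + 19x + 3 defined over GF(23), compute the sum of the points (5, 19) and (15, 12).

(5, 19) + (15, 12). λ = (12 - 19)/(15 - 5) ≡ 16/10 mod 23. 10⁻¹ ≡ 7 (mod 23), so λ ≡ 20.
  x = λ² - 5 - 15 = 400 - 20 ≡ 12; y = λ·(5 - 12) - 19 ≡ 2. → (12, 2)

(12, 2)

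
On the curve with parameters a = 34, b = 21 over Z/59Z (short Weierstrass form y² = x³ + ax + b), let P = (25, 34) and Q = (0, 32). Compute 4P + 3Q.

(7, 22)

First 4P:
Repeated addition: build up to 4P.
2P: tangent at (25, 34): λ = (3·25² + 34)/(2·34) ≡ 21/9. 9⁻¹ ≡ 46 (mod 59) since 9·46 = 414 ≡ 1, so λ ≡ 21·46 ≡ 22.
  x = λ² - 25 - 25 = 484 - 50 ≡ 21; y = λ·(25 - 21) - 34 ≡ 54. → (21, 54)
3P: (21, 54) + (25, 34). λ = (34 - 54)/(25 - 21) ≡ 39/4 mod 59. 4⁻¹ ≡ 15 (mod 59), so λ ≡ 54.
  x = λ² - 21 - 25 = 2916 - 46 ≡ 38; y = λ·(21 - 38) - 54 ≡ 31. → (38, 31)
4P: (38, 31) + (25, 34). λ = (34 - 31)/(25 - 38) ≡ 3/46 mod 59. 46⁻¹ ≡ 9 (mod 59) since 46·9 = 414 ≡ 1, so λ ≡ 27.
  x = λ² - 38 - 25 = 729 - 63 ≡ 17; y = λ·(38 - 17) - 31 ≡ 5. → (17, 5)
4P = (17, 5).
Next 3Q:
Repeated addition: build up to 3Q.
2Q: tangent at (0, 32): λ = (3·0² + 34)/(2·32) ≡ 34/5. 5⁻¹ ≡ 12 (mod 59), so λ ≡ 34·12 ≡ 54.
  x = λ² - 0 - 0 = 2916 - 0 ≡ 25; y = λ·(0 - 25) - 32 ≡ 34. → (25, 34)
3Q: (25, 34) + (0, 32). λ = (32 - 34)/(0 - 25) ≡ 57/34 mod 59. 34⁻¹ ≡ 33 (mod 59), so λ ≡ 52.
  x = λ² - 25 - 0 = 2704 - 25 ≡ 24; y = λ·(25 - 24) - 34 ≡ 18. → (24, 18)
3Q = (24, 18).
Finally 4P + 3Q:
(17, 5) + (24, 18). λ = (18 - 5)/(24 - 17) ≡ 13/7 mod 59. 7⁻¹ ≡ 17 (mod 59) since 7·17 = 119 ≡ 1, so λ ≡ 44.
  x = λ² - 17 - 24 = 1936 - 41 ≡ 7; y = λ·(17 - 7) - 5 ≡ 22. → (7, 22)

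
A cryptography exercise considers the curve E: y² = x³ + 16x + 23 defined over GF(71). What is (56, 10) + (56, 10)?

tangent at (56, 10): λ = (3·56² + 16)/(2·10) ≡ 52/20. 20⁻¹ ≡ 32 (mod 71), so λ ≡ 52·32 ≡ 31.
  x = λ² - 56 - 56 = 961 - 112 ≡ 68; y = λ·(56 - 68) - 10 ≡ 44. → (68, 44)

(68, 44)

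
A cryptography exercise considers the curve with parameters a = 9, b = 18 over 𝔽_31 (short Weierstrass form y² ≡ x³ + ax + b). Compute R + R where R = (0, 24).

tangent at (0, 24): λ = (3·0² + 9)/(2·24) ≡ 9/17. 17⁻¹ ≡ 11 (mod 31), so λ ≡ 9·11 ≡ 6.
  x = λ² - 0 - 0 = 36 - 0 ≡ 5; y = λ·(0 - 5) - 24 ≡ 8. → (5, 8)

(5, 8)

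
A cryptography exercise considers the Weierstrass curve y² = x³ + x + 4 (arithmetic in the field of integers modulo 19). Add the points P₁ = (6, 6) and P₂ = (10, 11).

(1, 5)

(6, 6) + (10, 11). λ = (11 - 6)/(10 - 6) ≡ 5/4 mod 19. 4⁻¹ ≡ 5 (mod 19), so λ ≡ 6.
  x = λ² - 6 - 10 = 36 - 16 ≡ 1; y = λ·(6 - 1) - 6 ≡ 5. → (1, 5)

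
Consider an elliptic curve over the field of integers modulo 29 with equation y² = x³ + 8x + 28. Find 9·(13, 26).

Write P = (13, 26).
Repeated addition: build up to 9P.
2P: tangent at (13, 26): λ = (3·13² + 8)/(2·26) ≡ 22/23. 23⁻¹ ≡ 24 (mod 29) since 23·24 = 552 ≡ 1, so λ ≡ 22·24 ≡ 6.
  x = λ² - 13 - 13 = 36 - 26 ≡ 10; y = λ·(13 - 10) - 26 ≡ 21. → (10, 21)
3P: (10, 21) + (13, 26). λ = (26 - 21)/(13 - 10) ≡ 5/3 mod 29. 3⁻¹ ≡ 10 (mod 29), so λ ≡ 21.
  x = λ² - 10 - 13 = 441 - 23 ≡ 12; y = λ·(10 - 12) - 21 ≡ 24. → (12, 24)
4P: (12, 24) + (13, 26). λ = (26 - 24)/(13 - 12) ≡ 2/1 mod 29. 1⁻¹ ≡ 1 (mod 29) since 1·1 = 1 ≡ 1, so λ ≡ 2.
  x = λ² - 12 - 13 = 4 - 25 ≡ 8; y = λ·(12 - 8) - 24 ≡ 13. → (8, 13)
5P: (8, 13) + (13, 26). λ = (26 - 13)/(13 - 8) ≡ 13/5 mod 29. 5⁻¹ ≡ 6 (mod 29) since 5·6 = 30 ≡ 1, so λ ≡ 20.
  x = λ² - 8 - 13 = 400 - 21 ≡ 2; y = λ·(8 - 2) - 13 ≡ 20. → (2, 20)
6P: (2, 20) + (13, 26). λ = (26 - 20)/(13 - 2) ≡ 6/11 mod 29. 11⁻¹ ≡ 8 (mod 29), so λ ≡ 19.
  x = λ² - 2 - 13 = 361 - 15 ≡ 27; y = λ·(2 - 27) - 20 ≡ 27. → (27, 27)
7P: (27, 27) + (13, 26). λ = (26 - 27)/(13 - 27) ≡ 28/15 mod 29. 15⁻¹ ≡ 2 (mod 29), so λ ≡ 27.
  x = λ² - 27 - 13 = 729 - 40 ≡ 22; y = λ·(27 - 22) - 27 ≡ 21. → (22, 21)
8P: (22, 21) + (13, 26). λ = (26 - 21)/(13 - 22) ≡ 5/20 mod 29. 20⁻¹ ≡ 16 (mod 29), so λ ≡ 22.
  x = λ² - 22 - 13 = 484 - 35 ≡ 14; y = λ·(22 - 14) - 21 ≡ 10. → (14, 10)
9P: (14, 10) + (13, 26). λ = (26 - 10)/(13 - 14) ≡ 16/28 mod 29. 28⁻¹ ≡ 28 (mod 29), so λ ≡ 13.
  x = λ² - 14 - 13 = 169 - 27 ≡ 26; y = λ·(14 - 26) - 10 ≡ 8. → (26, 8)

(26, 8)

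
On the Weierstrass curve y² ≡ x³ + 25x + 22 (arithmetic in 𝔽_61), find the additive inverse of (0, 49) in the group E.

-(0, 49) = (0, -49 mod 61) = (0, 12).

(0, 12)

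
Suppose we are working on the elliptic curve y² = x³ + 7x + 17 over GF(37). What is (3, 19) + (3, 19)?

(3, 18)

tangent at (3, 19): λ = (3·3² + 7)/(2·19) ≡ 34/1. 1⁻¹ ≡ 1 (mod 37), so λ ≡ 34·1 ≡ 34.
  x = λ² - 3 - 3 = 1156 - 6 ≡ 3; y = λ·(3 - 3) - 19 ≡ 18. → (3, 18)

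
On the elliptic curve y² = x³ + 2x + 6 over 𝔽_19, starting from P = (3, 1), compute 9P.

(13, 14)

Repeated addition: build up to 9P.
2P: tangent at (3, 1): λ = (3·3² + 2)/(2·1) ≡ 10/2. 2⁻¹ ≡ 10 (mod 19), so λ ≡ 10·10 ≡ 5.
  x = λ² - 3 - 3 = 25 - 6 ≡ 0; y = λ·(3 - 0) - 1 ≡ 14. → (0, 14)
3P: (0, 14) + (3, 1). λ = (1 - 14)/(3 - 0) ≡ 6/3 mod 19. 3⁻¹ ≡ 13 (mod 19) since 3·13 = 39 ≡ 1, so λ ≡ 2.
  x = λ² - 0 - 3 = 4 - 3 ≡ 1; y = λ·(0 - 1) - 14 ≡ 3. → (1, 3)
4P: (1, 3) + (3, 1). λ = (1 - 3)/(3 - 1) ≡ 17/2 mod 19. 2⁻¹ ≡ 10 (mod 19), so λ ≡ 18.
  x = λ² - 1 - 3 = 324 - 4 ≡ 16; y = λ·(1 - 16) - 3 ≡ 12. → (16, 12)
5P: (16, 12) + (3, 1). λ = (1 - 12)/(3 - 16) ≡ 8/6 mod 19. 6⁻¹ ≡ 16 (mod 19), so λ ≡ 14.
  x = λ² - 16 - 3 = 196 - 19 ≡ 6; y = λ·(16 - 6) - 12 ≡ 14. → (6, 14)
6P: (6, 14) + (3, 1). λ = (1 - 14)/(3 - 6) ≡ 6/16 mod 19. 16⁻¹ ≡ 6 (mod 19) since 16·6 = 96 ≡ 1, so λ ≡ 17.
  x = λ² - 6 - 3 = 289 - 9 ≡ 14; y = λ·(6 - 14) - 14 ≡ 2. → (14, 2)
7P: (14, 2) + (3, 1). λ = (1 - 2)/(3 - 14) ≡ 18/8 mod 19. 8⁻¹ ≡ 12 (mod 19), so λ ≡ 7.
  x = λ² - 14 - 3 = 49 - 17 ≡ 13; y = λ·(14 - 13) - 2 ≡ 5. → (13, 5)
8P: (13, 5) + (3, 1). λ = (1 - 5)/(3 - 13) ≡ 15/9 mod 19. 9⁻¹ ≡ 17 (mod 19), so λ ≡ 8.
  x = λ² - 13 - 3 = 64 - 16 ≡ 10; y = λ·(13 - 10) - 5 ≡ 0. → (10, 0)
9P: (10, 0) + (3, 1). λ = (1 - 0)/(3 - 10) ≡ 1/12 mod 19. 12⁻¹ ≡ 8 (mod 19), so λ ≡ 8.
  x = λ² - 10 - 3 = 64 - 13 ≡ 13; y = λ·(10 - 13) - 0 ≡ 14. → (13, 14)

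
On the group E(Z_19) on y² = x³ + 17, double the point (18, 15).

tangent at (18, 15): λ = (3·18² + 0)/(2·15) ≡ 3/11. 11⁻¹ ≡ 7 (mod 19), so λ ≡ 3·7 ≡ 2.
  x = λ² - 18 - 18 = 4 - 36 ≡ 6; y = λ·(18 - 6) - 15 ≡ 9. → (6, 9)

(6, 9)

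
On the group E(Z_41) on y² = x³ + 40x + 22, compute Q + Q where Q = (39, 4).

tangent at (39, 4): λ = (3·39² + 40)/(2·4) ≡ 11/8. 8⁻¹ ≡ 36 (mod 41), so λ ≡ 11·36 ≡ 27.
  x = λ² - 39 - 39 = 729 - 78 ≡ 36; y = λ·(39 - 36) - 4 ≡ 36. → (36, 36)

(36, 36)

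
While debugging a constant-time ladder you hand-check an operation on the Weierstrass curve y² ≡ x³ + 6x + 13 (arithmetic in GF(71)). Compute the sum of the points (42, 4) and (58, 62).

(42, 4) + (58, 62). λ = (62 - 4)/(58 - 42) ≡ 58/16 mod 71. 16⁻¹ ≡ 40 (mod 71) since 16·40 = 640 ≡ 1, so λ ≡ 48.
  x = λ² - 42 - 58 = 2304 - 100 ≡ 3; y = λ·(42 - 3) - 4 ≡ 22. → (3, 22)

(3, 22)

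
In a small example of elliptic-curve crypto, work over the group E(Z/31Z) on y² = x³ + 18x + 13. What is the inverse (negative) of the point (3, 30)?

-(3, 30) = (3, -30 mod 31) = (3, 1).

(3, 1)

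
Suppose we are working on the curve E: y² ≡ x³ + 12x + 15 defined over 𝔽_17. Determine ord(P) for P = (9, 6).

10

2P: tangent at (9, 6): λ = (3·9² + 12)/(2·6) ≡ 0/12. 12⁻¹ ≡ 10 (mod 17), so λ ≡ 0·10 ≡ 0.
  x = λ² - 9 - 9 = 0 - 18 ≡ 16; y = λ·(9 - 16) - 6 ≡ 11. → (16, 11)
3P: (16, 11) + (9, 6). λ = (6 - 11)/(9 - 16) ≡ 12/10 mod 17. 10⁻¹ ≡ 12 (mod 17) since 10·12 = 120 ≡ 1, so λ ≡ 8.
  x = λ² - 16 - 9 = 64 - 25 ≡ 5; y = λ·(16 - 5) - 11 ≡ 9. → (5, 9)
4P: (5, 9) + (9, 6). λ = (6 - 9)/(9 - 5) ≡ 14/4 mod 17. 4⁻¹ ≡ 13 (mod 17) since 4·13 = 52 ≡ 1, so λ ≡ 12.
  x = λ² - 5 - 9 = 144 - 14 ≡ 11; y = λ·(5 - 11) - 9 ≡ 4. → (11, 4)
5P: (11, 4) + (9, 6). λ = (6 - 4)/(9 - 11) ≡ 2/15 mod 17. 15⁻¹ ≡ 8 (mod 17), so λ ≡ 16.
  x = λ² - 11 - 9 = 256 - 20 ≡ 15; y = λ·(11 - 15) - 4 ≡ 0. → (15, 0)
6P: (15, 0) + (9, 6). λ = (6 - 0)/(9 - 15) ≡ 6/11 mod 17. 11⁻¹ ≡ 14 (mod 17), so λ ≡ 16.
  x = λ² - 15 - 9 = 256 - 24 ≡ 11; y = λ·(15 - 11) - 0 ≡ 13. → (11, 13)
7P: (11, 13) + (9, 6). λ = (6 - 13)/(9 - 11) ≡ 10/15 mod 17. 15⁻¹ ≡ 8 (mod 17) since 15·8 = 120 ≡ 1, so λ ≡ 12.
  x = λ² - 11 - 9 = 144 - 20 ≡ 5; y = λ·(11 - 5) - 13 ≡ 8. → (5, 8)
8P: (5, 8) + (9, 6). λ = (6 - 8)/(9 - 5) ≡ 15/4 mod 17. 4⁻¹ ≡ 13 (mod 17), so λ ≡ 8.
  x = λ² - 5 - 9 = 64 - 14 ≡ 16; y = λ·(5 - 16) - 8 ≡ 6. → (16, 6)
9P: (16, 6) + (9, 6). λ = (6 - 6)/(9 - 16) ≡ 0/10 mod 17. 10⁻¹ ≡ 12 (mod 17) since 10·12 = 120 ≡ 1, so λ ≡ 0.
  x = λ² - 16 - 9 = 0 - 25 ≡ 9; y = λ·(16 - 9) - 6 ≡ 11. → (9, 11)
10P: (9, 11) + (9, 6): same x and y₁ ≡ -y₂, so the sum is O.
10P = O, so the order is 10.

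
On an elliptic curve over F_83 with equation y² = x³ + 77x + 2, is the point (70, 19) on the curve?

y² = 19² ≡ 29; x³ + 77x + 2 = 348392 ≡ 41 (mod 83). 29 ≠ 41.

no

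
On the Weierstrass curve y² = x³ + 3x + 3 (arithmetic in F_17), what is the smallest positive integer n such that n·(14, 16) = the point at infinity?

2P: tangent at (14, 16): λ = (3·14² + 3)/(2·16) ≡ 13/15. 15⁻¹ ≡ 8 (mod 17) since 15·8 = 120 ≡ 1, so λ ≡ 13·8 ≡ 2.
  x = λ² - 14 - 14 = 4 - 28 ≡ 10; y = λ·(14 - 10) - 16 ≡ 9. → (10, 9)
3P: (10, 9) + (14, 16). λ = (16 - 9)/(14 - 10) ≡ 7/4 mod 17. 4⁻¹ ≡ 13 (mod 17), so λ ≡ 6.
  x = λ² - 10 - 14 = 36 - 24 ≡ 12; y = λ·(10 - 12) - 9 ≡ 13. → (12, 13)
4P: (12, 13) + (14, 16). λ = (16 - 13)/(14 - 12) ≡ 3/2 mod 17. 2⁻¹ ≡ 9 (mod 17) since 2·9 = 18 ≡ 1, so λ ≡ 10.
  x = λ² - 12 - 14 = 100 - 26 ≡ 6; y = λ·(12 - 6) - 13 ≡ 13. → (6, 13)
5P: (6, 13) + (14, 16). λ = (16 - 13)/(14 - 6) ≡ 3/8 mod 17. 8⁻¹ ≡ 15 (mod 17) since 8·15 = 120 ≡ 1, so λ ≡ 11.
  x = λ² - 6 - 14 = 121 - 20 ≡ 16; y = λ·(6 - 16) - 13 ≡ 13. → (16, 13)
6P: (16, 13) + (14, 16). λ = (16 - 13)/(14 - 16) ≡ 3/15 mod 17. 15⁻¹ ≡ 8 (mod 17), so λ ≡ 7.
  x = λ² - 16 - 14 = 49 - 30 ≡ 2; y = λ·(16 - 2) - 13 ≡ 0. → (2, 0)
7P: (2, 0) + (14, 16). λ = (16 - 0)/(14 - 2) ≡ 16/12 mod 17. 12⁻¹ ≡ 10 (mod 17) since 12·10 = 120 ≡ 1, so λ ≡ 7.
  x = λ² - 2 - 14 = 49 - 16 ≡ 16; y = λ·(2 - 16) - 0 ≡ 4. → (16, 4)
8P: (16, 4) + (14, 16). λ = (16 - 4)/(14 - 16) ≡ 12/15 mod 17. 15⁻¹ ≡ 8 (mod 17), so λ ≡ 11.
  x = λ² - 16 - 14 = 121 - 30 ≡ 6; y = λ·(16 - 6) - 4 ≡ 4. → (6, 4)
9P: (6, 4) + (14, 16). λ = (16 - 4)/(14 - 6) ≡ 12/8 mod 17. 8⁻¹ ≡ 15 (mod 17), so λ ≡ 10.
  x = λ² - 6 - 14 = 100 - 20 ≡ 12; y = λ·(6 - 12) - 4 ≡ 4. → (12, 4)
10P: (12, 4) + (14, 16). λ = (16 - 4)/(14 - 12) ≡ 12/2 mod 17. 2⁻¹ ≡ 9 (mod 17), so λ ≡ 6.
  x = λ² - 12 - 14 = 36 - 26 ≡ 10; y = λ·(12 - 10) - 4 ≡ 8. → (10, 8)
11P: (10, 8) + (14, 16). λ = (16 - 8)/(14 - 10) ≡ 8/4 mod 17. 4⁻¹ ≡ 13 (mod 17), so λ ≡ 2.
  x = λ² - 10 - 14 = 4 - 24 ≡ 14; y = λ·(10 - 14) - 8 ≡ 1. → (14, 1)
12P: (14, 1) + (14, 16): same x and y₁ ≡ -y₂, so the sum is the point at infinity.
12P = the point at infinity, so the order is 12.

12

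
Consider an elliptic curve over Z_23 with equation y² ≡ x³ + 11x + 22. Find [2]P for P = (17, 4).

tangent at (17, 4): λ = (3·17² + 11)/(2·4) ≡ 4/8. 8⁻¹ ≡ 3 (mod 23) since 8·3 = 24 ≡ 1, so λ ≡ 4·3 ≡ 12.
  x = λ² - 17 - 17 = 144 - 34 ≡ 18; y = λ·(17 - 18) - 4 ≡ 7. → (18, 7)

(18, 7)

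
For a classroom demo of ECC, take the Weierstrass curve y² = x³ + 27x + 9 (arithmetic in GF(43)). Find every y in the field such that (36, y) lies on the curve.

6, 37

x³ + 27x + 9 = 47637 ≡ 36 (mod 43).
Square roots of 36 mod 43: 6 and 37 (since 6² = 36 ≡ 36).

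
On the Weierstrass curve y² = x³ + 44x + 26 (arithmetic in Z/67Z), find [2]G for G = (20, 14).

(62, 63)

tangent at (20, 14): λ = (3·20² + 44)/(2·14) ≡ 38/28. 28⁻¹ ≡ 12 (mod 67), so λ ≡ 38·12 ≡ 54.
  x = λ² - 20 - 20 = 2916 - 40 ≡ 62; y = λ·(20 - 62) - 14 ≡ 63. → (62, 63)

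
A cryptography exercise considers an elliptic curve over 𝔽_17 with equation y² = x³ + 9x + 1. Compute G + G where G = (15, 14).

(12, 1)

tangent at (15, 14): λ = (3·15² + 9)/(2·14) ≡ 4/11. 11⁻¹ ≡ 14 (mod 17) since 11·14 = 154 ≡ 1, so λ ≡ 4·14 ≡ 5.
  x = λ² - 15 - 15 = 25 - 30 ≡ 12; y = λ·(15 - 12) - 14 ≡ 1. → (12, 1)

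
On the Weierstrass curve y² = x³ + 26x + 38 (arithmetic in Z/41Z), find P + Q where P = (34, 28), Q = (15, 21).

(32, 31)

(34, 28) + (15, 21). λ = (21 - 28)/(15 - 34) ≡ 34/22 mod 41. 22⁻¹ ≡ 28 (mod 41), so λ ≡ 9.
  x = λ² - 34 - 15 = 81 - 49 ≡ 32; y = λ·(34 - 32) - 28 ≡ 31. → (32, 31)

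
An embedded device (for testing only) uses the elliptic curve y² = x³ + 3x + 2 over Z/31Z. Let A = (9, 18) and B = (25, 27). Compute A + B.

(9, 18) + (25, 27). λ = (27 - 18)/(25 - 9) ≡ 9/16 mod 31. 16⁻¹ ≡ 2 (mod 31), so λ ≡ 18.
  x = λ² - 9 - 25 = 324 - 34 ≡ 11; y = λ·(9 - 11) - 18 ≡ 8. → (11, 8)

(11, 8)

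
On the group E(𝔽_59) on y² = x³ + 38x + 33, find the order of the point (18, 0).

2P: (18, 0) + (18, 0): same x and y₁ ≡ -y₂, so the sum is O.
2P = O, so the order is 2.

2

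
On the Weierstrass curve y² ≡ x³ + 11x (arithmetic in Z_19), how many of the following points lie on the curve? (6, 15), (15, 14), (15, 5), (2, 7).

(6, 15): 15² ≡ 16, rhs ≡ 16 → on.
(15, 14): 14² ≡ 6, rhs ≡ 6 → on.
(15, 5): 5² ≡ 6, rhs ≡ 6 → on.
(2, 7): 7² ≡ 11, rhs ≡ 11 → on.

4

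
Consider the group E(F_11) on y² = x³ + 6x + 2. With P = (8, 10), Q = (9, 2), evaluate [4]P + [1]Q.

(2, 0)

First 4P:
Double-and-add on 4 = (100)₂. Start with P = (8, 10) for the leading 1-bit.
double: tangent at (8, 10): λ = (3·8² + 6)/(2·10) ≡ 0/9. 9⁻¹ ≡ 5 (mod 11), so λ ≡ 0·5 ≡ 0.
  x = λ² - 8 - 8 = 0 - 16 ≡ 6; y = λ·(8 - 6) - 10 ≡ 1. → (6, 1)
double: tangent at (6, 1): λ = (3·6² + 6)/(2·1) ≡ 4/2. 2⁻¹ ≡ 6 (mod 11) since 2·6 = 12 ≡ 1, so λ ≡ 4·6 ≡ 2.
  x = λ² - 6 - 6 = 4 - 12 ≡ 3; y = λ·(6 - 3) - 1 ≡ 5. → (3, 5)
4P = (3, 5).
Finally 4P + Q:
(3, 5) + (9, 2). λ = (2 - 5)/(9 - 3) ≡ 8/6 mod 11. 6⁻¹ ≡ 2 (mod 11), so λ ≡ 5.
  x = λ² - 3 - 9 = 25 - 12 ≡ 2; y = λ·(3 - 2) - 5 ≡ 0. → (2, 0)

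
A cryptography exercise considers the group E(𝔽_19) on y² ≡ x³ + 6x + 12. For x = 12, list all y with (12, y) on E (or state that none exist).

x³ + 6x + 12 = 1812 ≡ 7 (mod 19).
Square roots of 7 mod 19: 8 and 11 (since 8² = 64 ≡ 7).

8, 11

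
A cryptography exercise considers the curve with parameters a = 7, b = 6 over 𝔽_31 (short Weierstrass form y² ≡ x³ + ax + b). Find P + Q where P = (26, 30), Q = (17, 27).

(26, 30) + (17, 27). λ = (27 - 30)/(17 - 26) ≡ 28/22 mod 31. 22⁻¹ ≡ 24 (mod 31) since 22·24 = 528 ≡ 1, so λ ≡ 21.
  x = λ² - 26 - 17 = 441 - 43 ≡ 26; y = λ·(26 - 26) - 30 ≡ 1. → (26, 1)

(26, 1)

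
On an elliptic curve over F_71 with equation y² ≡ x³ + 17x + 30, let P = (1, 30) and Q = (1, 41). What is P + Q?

The two points share x = 1 and their y-coordinates satisfy 30 + 41 ≡ 0 (mod 71), so they are inverses. Their sum is O.

O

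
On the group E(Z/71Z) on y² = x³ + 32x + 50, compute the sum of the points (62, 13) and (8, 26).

(49, 22)

(62, 13) + (8, 26). λ = (26 - 13)/(8 - 62) ≡ 13/17 mod 71. 17⁻¹ ≡ 46 (mod 71) since 17·46 = 782 ≡ 1, so λ ≡ 30.
  x = λ² - 62 - 8 = 900 - 70 ≡ 49; y = λ·(62 - 49) - 13 ≡ 22. → (49, 22)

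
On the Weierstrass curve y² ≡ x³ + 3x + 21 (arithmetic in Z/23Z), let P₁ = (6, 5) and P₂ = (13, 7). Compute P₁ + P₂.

(6, 5) + (13, 7). λ = (7 - 5)/(13 - 6) ≡ 2/7 mod 23. 7⁻¹ ≡ 10 (mod 23), so λ ≡ 20.
  x = λ² - 6 - 13 = 400 - 19 ≡ 13; y = λ·(6 - 13) - 5 ≡ 16. → (13, 16)

(13, 16)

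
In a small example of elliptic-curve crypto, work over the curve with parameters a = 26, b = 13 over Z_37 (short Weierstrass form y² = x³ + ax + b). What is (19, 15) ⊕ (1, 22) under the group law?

(28, 7)

(19, 15) + (1, 22). λ = (22 - 15)/(1 - 19) ≡ 7/19 mod 37. 19⁻¹ ≡ 2 (mod 37), so λ ≡ 14.
  x = λ² - 19 - 1 = 196 - 20 ≡ 28; y = λ·(19 - 28) - 15 ≡ 7. → (28, 7)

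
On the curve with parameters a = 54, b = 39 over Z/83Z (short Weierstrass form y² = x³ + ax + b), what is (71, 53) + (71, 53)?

(34, 54)

tangent at (71, 53): λ = (3·71² + 54)/(2·53) ≡ 71/23. 23⁻¹ ≡ 65 (mod 83), so λ ≡ 71·65 ≡ 50.
  x = λ² - 71 - 71 = 2500 - 142 ≡ 34; y = λ·(71 - 34) - 53 ≡ 54. → (34, 54)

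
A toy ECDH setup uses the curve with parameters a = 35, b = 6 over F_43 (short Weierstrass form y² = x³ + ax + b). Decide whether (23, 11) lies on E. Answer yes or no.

yes

y² = 11² ≡ 35; x³ + 35x + 6 = 12978 ≡ 35 (mod 43). 35 = 35.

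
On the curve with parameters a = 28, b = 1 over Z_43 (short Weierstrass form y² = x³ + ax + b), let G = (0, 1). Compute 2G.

(24, 7)

tangent at (0, 1): λ = (3·0² + 28)/(2·1) ≡ 28/2. 2⁻¹ ≡ 22 (mod 43) since 2·22 = 44 ≡ 1, so λ ≡ 28·22 ≡ 14.
  x = λ² - 0 - 0 = 196 - 0 ≡ 24; y = λ·(0 - 24) - 1 ≡ 7. → (24, 7)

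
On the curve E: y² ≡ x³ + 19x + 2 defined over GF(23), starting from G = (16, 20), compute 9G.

(7, 8)

Repeated addition: build up to 9G.
2G: tangent at (16, 20): λ = (3·16² + 19)/(2·20) ≡ 5/17. 17⁻¹ ≡ 19 (mod 23), so λ ≡ 5·19 ≡ 3.
  x = λ² - 16 - 16 = 9 - 32 ≡ 0; y = λ·(16 - 0) - 20 ≡ 5. → (0, 5)
3G: (0, 5) + (16, 20). λ = (20 - 5)/(16 - 0) ≡ 15/16 mod 23. 16⁻¹ ≡ 13 (mod 23) since 16·13 = 208 ≡ 1, so λ ≡ 11.
  x = λ² - 0 - 16 = 121 - 16 ≡ 13; y = λ·(0 - 13) - 5 ≡ 13. → (13, 13)
4G: (13, 13) + (16, 20). λ = (20 - 13)/(16 - 13) ≡ 7/3 mod 23. 3⁻¹ ≡ 8 (mod 23), so λ ≡ 10.
  x = λ² - 13 - 16 = 100 - 29 ≡ 2; y = λ·(13 - 2) - 13 ≡ 5. → (2, 5)
5G: (2, 5) + (16, 20). λ = (20 - 5)/(16 - 2) ≡ 15/14 mod 23. 14⁻¹ ≡ 5 (mod 23), so λ ≡ 6.
  x = λ² - 2 - 16 = 36 - 18 ≡ 18; y = λ·(2 - 18) - 5 ≡ 14. → (18, 14)
6G: (18, 14) + (16, 20). λ = (20 - 14)/(16 - 18) ≡ 6/21 mod 23. 21⁻¹ ≡ 11 (mod 23) since 21·11 = 231 ≡ 1, so λ ≡ 20.
  x = λ² - 18 - 16 = 400 - 34 ≡ 21; y = λ·(18 - 21) - 14 ≡ 18. → (21, 18)
7G: (21, 18) + (16, 20). λ = (20 - 18)/(16 - 21) ≡ 2/18 mod 23. 18⁻¹ ≡ 9 (mod 23), so λ ≡ 18.
  x = λ² - 21 - 16 = 324 - 37 ≡ 11; y = λ·(21 - 11) - 18 ≡ 1. → (11, 1)
8G: (11, 1) + (16, 20). λ = (20 - 1)/(16 - 11) ≡ 19/5 mod 23. 5⁻¹ ≡ 14 (mod 23), so λ ≡ 13.
  x = λ² - 11 - 16 = 169 - 27 ≡ 4; y = λ·(11 - 4) - 1 ≡ 21. → (4, 21)
9G: (4, 21) + (16, 20). λ = (20 - 21)/(16 - 4) ≡ 22/12 mod 23. 12⁻¹ ≡ 2 (mod 23), so λ ≡ 21.
  x = λ² - 4 - 16 = 441 - 20 ≡ 7; y = λ·(4 - 7) - 21 ≡ 8. → (7, 8)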